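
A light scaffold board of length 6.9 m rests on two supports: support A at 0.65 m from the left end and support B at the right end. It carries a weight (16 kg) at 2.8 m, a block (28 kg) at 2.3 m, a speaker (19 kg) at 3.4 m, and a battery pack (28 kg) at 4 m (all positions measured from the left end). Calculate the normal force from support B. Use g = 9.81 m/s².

R_B ≈ 356 N

Sum moments about support A (its reaction then has zero moment arm).
Weight: 16 × 9.81 = 157 N down at 2.8 m → arm 2.15 m, τ = 157 × 2.15 = 337.6 N·m clockwise.
Block: 28 × 9.81 = 274.7 N down at 2.3 m → arm 1.65 m, τ = 274.7 × 1.65 = 453.3 N·m clockwise.
Speaker: 19 × 9.81 = 186.4 N down at 3.4 m → arm 2.75 m, τ = 186.4 × 2.75 = 512.6 N·m clockwise.
Battery pack: 28 × 9.81 = 274.7 N down at 4 m → arm 3.35 m, τ = 274.7 × 3.35 = 920.2 N·m clockwise.
Net load moment about support A = 2224 N·m clockwise.
Reaction R at support B is upward at 6.9 m, arm 6.25 m → moment R × 6.25 counterclockwise.
For rotational equilibrium, R × 6.25 = 2224, so R = 356 N.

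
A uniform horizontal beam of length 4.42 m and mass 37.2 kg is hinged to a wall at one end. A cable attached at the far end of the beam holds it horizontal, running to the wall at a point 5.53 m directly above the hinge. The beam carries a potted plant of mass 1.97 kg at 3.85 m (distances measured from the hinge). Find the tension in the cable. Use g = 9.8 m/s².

Take moments about the hinge.
Beam weight: 37.2 × 9.8 = 364.6 N down at 2.21 m → arm 2.21 m, τ = 364.6 × 2.21 = 805.8 N·m clockwise.
Potted plant: 1.97 × 9.8 = 19.31 N down at 3.85 m → arm 3.85 m, τ = 19.31 × 3.85 = 74.34 N·m clockwise.
Total clockwise load moment = 880.1 N·m.
The cable tension T acts at 4.42 m; only its component perpendicular to the beam, T sinθ, produces torque. sinθ = h/√(h²+d²) = 5.53/√(5.53²+4.42²) = 0.7811.
Στ = 0 ⇒ T × 4.42 × 0.7811 = 880.1 ⇒ T = 880.1 / 3.452 = 255 N.

T ≈ 255 N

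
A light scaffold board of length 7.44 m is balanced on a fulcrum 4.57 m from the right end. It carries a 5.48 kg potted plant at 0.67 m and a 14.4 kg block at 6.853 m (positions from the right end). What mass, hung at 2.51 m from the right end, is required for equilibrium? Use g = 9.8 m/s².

Sum moments about the fulcrum (at 4.57 m from the right end) (the support reaction has zero arm there).
Potted plant: 5.48 × 9.8 = 53.7 N down at 0.67 m → arm 3.9 m, τ = 53.7 × 3.9 = 209.4 N·m clockwise.
Block: 14.4 × 9.8 = 141.1 N down at 6.853 m → arm 2.283 m, τ = 141.1 × 2.283 = 322.1 N·m counterclockwise.
Net moment of known loads = 112.7 N·m counterclockwise.
An unknown mass m at 2.51 m has arm 2.06 m; its moment is m·g·2.06 clockwise.
Στ = 0 ⇒ m × 9.8 × 2.06 = 112.7 ⇒ m = 112.7 / (9.8 × 2.06) = 5.58 kg.

m ≈ 5.58 kg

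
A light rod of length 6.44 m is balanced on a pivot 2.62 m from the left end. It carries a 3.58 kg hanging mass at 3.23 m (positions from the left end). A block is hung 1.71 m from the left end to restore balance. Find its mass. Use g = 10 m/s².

m ≈ 2.4 kg

Take moments about the pivot (at 2.62 m from the left end).
Hanging mass: 3.58 × 10 = 35.8 N down at 3.23 m → arm 0.61 m, τ = 35.8 × 0.61 = 21.84 N·m clockwise.
Net moment of known loads = 21.84 N·m clockwise.
An unknown mass m at 1.71 m has arm 0.91 m; its moment is m·g·0.91 counterclockwise.
Στ = 0 ⇒ m × 10 × 0.91 = 21.84 ⇒ m = 21.84 / (10 × 0.91) = 2.4 kg.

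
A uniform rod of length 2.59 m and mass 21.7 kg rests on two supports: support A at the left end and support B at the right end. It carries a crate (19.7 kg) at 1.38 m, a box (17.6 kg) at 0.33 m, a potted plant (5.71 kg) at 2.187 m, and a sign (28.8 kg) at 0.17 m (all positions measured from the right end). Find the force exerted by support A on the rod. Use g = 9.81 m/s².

R_A ≈ 297 N

Taking torques about support B:
Beam weight: 21.7 × 9.81 = 212.9 N down at 1.295 m → arm 1.295 m, τ = 212.9 × 1.295 = 275.7 N·m counterclockwise.
Crate: 19.7 × 9.81 = 193.3 N down at 1.38 m → arm 1.38 m, τ = 193.3 × 1.38 = 266.8 N·m counterclockwise.
Box: 17.6 × 9.81 = 172.7 N down at 0.33 m → arm 0.33 m, τ = 172.7 × 0.33 = 56.99 N·m counterclockwise.
Potted plant: 5.71 × 9.81 = 56.02 N down at 2.187 m → arm 2.187 m, τ = 56.02 × 2.187 = 122.5 N·m counterclockwise.
Sign: 28.8 × 9.81 = 282.5 N down at 0.17 m → arm 0.17 m, τ = 282.5 × 0.17 = 48.03 N·m counterclockwise.
Net load moment about support B = 770 N·m counterclockwise.
Reaction R at support A is upward at 2.59 m, arm 2.59 m → moment R × 2.59 clockwise.
Setting net torque to zero: R × 2.59 = 770 → R = 297 N.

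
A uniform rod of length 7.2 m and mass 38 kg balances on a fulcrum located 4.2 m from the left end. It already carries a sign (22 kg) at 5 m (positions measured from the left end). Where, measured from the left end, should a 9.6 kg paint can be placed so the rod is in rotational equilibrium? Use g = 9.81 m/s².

Taking torques about the fulcrum (at 4.2 m from the left end):
Beam weight: 38 × 9.81 = 372.8 N down at 3.6 m → arm 0.6 m, τ = 372.8 × 0.6 = 223.7 N·m counterclockwise.
Sign: 22 × 9.81 = 215.8 N down at 5 m → arm 0.8 m, τ = 215.8 × 0.8 = 172.6 N·m clockwise.
Net moment of existing loads = 51.1 N·m counterclockwise.
The paint can weighs 9.6 × 9.81 = 94.18 N and must supply an equal clockwise moment, so its lever arm about the fulcrum is 51.1 / 94.18 = 0.543 m.
That puts it at 4.2 + 0.543 = 4.74 m from the left end.

x ≈ 4.74 m from the left end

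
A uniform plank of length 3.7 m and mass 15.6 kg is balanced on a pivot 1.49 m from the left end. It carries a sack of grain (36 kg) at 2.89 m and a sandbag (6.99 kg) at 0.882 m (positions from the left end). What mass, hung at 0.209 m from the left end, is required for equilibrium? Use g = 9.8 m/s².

m ≈ 40.4 kg

Sum moments about the pivot (at 1.49 m from the left end) (the support reaction has zero arm there).
Beam weight: 15.6 × 9.8 = 152.9 N down at 1.85 m → arm 0.36 m, τ = 152.9 × 0.36 = 55.04 N·m clockwise.
Sack of grain: 36 × 9.8 = 352.8 N down at 2.89 m → arm 1.4 m, τ = 352.8 × 1.4 = 493.9 N·m clockwise.
Sandbag: 6.99 × 9.8 = 68.5 N down at 0.882 m → arm 0.608 m, τ = 68.5 × 0.608 = 41.65 N·m counterclockwise.
Net moment of known loads = 507.3 N·m clockwise.
An unknown mass m at 0.209 m has arm 1.281 m; its moment is m·g·1.281 counterclockwise.
For rotational equilibrium, m × 9.8 × 1.281 = 507.3, so m = 507.3 / (9.8 × 1.281) = 40.4 kg.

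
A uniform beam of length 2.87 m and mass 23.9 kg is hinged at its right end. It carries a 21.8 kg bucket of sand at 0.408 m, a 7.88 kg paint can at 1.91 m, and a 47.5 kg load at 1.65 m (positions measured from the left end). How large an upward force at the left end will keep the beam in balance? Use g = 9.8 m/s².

About the right end:
Beam weight: 23.9 × 9.8 = 234.2 N down at 1.435 m → arm 1.435 m, τ = 234.2 × 1.435 = 336.1 N·m counterclockwise.
Bucket of sand: 21.8 × 9.8 = 213.6 N down at 0.408 m → arm 2.462 m, τ = 213.6 × 2.462 = 525.9 N·m counterclockwise.
Paint can: 7.88 × 9.8 = 77.22 N down at 1.91 m → arm 0.96 m, τ = 77.22 × 0.96 = 74.13 N·m counterclockwise.
Load: 47.5 × 9.8 = 465.5 N down at 1.65 m → arm 1.22 m, τ = 465.5 × 1.22 = 567.9 N·m counterclockwise.
Net moment of the loads = 1504 N·m counterclockwise.
The upward force F acts at the left end, arm 2.87 m, giving F × 2.87 clockwise.
Balancing moments: F × 2.87 = 1504, giving F = 1504 / 2.87 = 524 N.

F ≈ 524 N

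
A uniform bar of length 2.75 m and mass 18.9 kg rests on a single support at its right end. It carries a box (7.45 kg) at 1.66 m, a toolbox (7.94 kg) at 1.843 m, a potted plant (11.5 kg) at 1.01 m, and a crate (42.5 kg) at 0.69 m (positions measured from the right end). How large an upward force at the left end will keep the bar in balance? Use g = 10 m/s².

Taking torques about the right end:
Beam weight: 18.9 × 10 = 189 N down at 1.375 m → arm 1.375 m, τ = 189 × 1.375 = 259.9 N·m counterclockwise.
Box: 7.45 × 10 = 74.5 N down at 1.66 m → arm 1.66 m, τ = 74.5 × 1.66 = 123.7 N·m counterclockwise.
Toolbox: 7.94 × 10 = 79.4 N down at 1.843 m → arm 1.843 m, τ = 79.4 × 1.843 = 146.3 N·m counterclockwise.
Potted plant: 11.5 × 10 = 115 N down at 1.01 m → arm 1.01 m, τ = 115 × 1.01 = 116.2 N·m counterclockwise.
Crate: 42.5 × 10 = 425 N down at 0.69 m → arm 0.69 m, τ = 425 × 0.69 = 293.2 N·m counterclockwise.
Net moment of the loads = 939.3 N·m counterclockwise.
The upward force F acts at the left end, arm 2.75 m, giving F × 2.75 clockwise.
Setting net torque to zero: F × 2.75 = 939.3 → F = 939.3 / 2.75 = 342 N.

F ≈ 342 N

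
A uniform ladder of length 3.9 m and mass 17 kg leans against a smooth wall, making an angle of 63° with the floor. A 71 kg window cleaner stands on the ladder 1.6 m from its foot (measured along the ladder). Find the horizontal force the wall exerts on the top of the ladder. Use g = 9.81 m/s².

N_wall ≈ 188 N

About the foot of the ladder:
Ladder weight 17×9.81 = 166.8 N acts at 1.95 m along the ladder; its horizontal arm is 1.95·cos63° = 0.8853 m → τ = 147.7 N·m clockwise.
Window cleaner: 71×9.81 = 696.5 N at 1.6 m → arm 0.7264 m → τ = 505.9 N·m clockwise.
Wall normal N acts horizontally at the top; its moment arm is the height L sinθ = 3.9·sin63° = 3.475 m, counterclockwise.
Balancing moments: N × 3.475 = 653.6, giving N = 188 N.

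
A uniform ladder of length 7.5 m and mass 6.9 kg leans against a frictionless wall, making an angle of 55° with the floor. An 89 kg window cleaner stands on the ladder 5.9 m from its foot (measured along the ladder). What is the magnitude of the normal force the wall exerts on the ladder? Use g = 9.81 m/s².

N_wall ≈ 505 N

Take moments about the foot of the ladder.
Ladder weight 6.9×9.81 = 67.69 N acts at 3.75 m along the ladder; its horizontal arm is 3.75·cos55° = 2.151 m → τ = 145.6 N·m clockwise.
Window cleaner: 89×9.81 = 873.1 N at 5.9 m → arm 3.384 m → τ = 2955 N·m clockwise.
Wall normal N acts horizontally at the top; its moment arm is the height L sinθ = 7.5·sin55° = 6.144 m, counterclockwise.
Setting net torque to zero: N × 6.144 = 3101 → N = 505 N.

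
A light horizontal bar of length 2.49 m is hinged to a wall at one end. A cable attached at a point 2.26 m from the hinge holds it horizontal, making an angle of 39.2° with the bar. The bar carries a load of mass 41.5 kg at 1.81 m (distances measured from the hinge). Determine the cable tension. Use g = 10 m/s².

About the hinge:
Load: 41.5 × 10 = 415 N down at 1.81 m → arm 1.81 m, τ = 415 × 1.81 = 751.1 N·m clockwise.
Total clockwise load moment = 751.1 N·m.
The cable tension T acts at 2.26 m; only its component perpendicular to the bar, T sinθ, produces torque. sin 39.2° = 0.632.
Setting net torque to zero: T × 2.26 × 0.632 = 751.1 → T = 751.1 / 1.428 = 526 N.

T ≈ 526 N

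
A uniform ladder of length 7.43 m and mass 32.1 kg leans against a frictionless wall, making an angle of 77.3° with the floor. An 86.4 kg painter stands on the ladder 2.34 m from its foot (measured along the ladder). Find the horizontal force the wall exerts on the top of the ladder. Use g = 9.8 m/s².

Choose the foot of the ladder as the axis so the floor normal and friction both act there and drop out.
Ladder weight 32.1×9.8 = 314.6 N acts at 3.715 m along the ladder; its horizontal arm is 3.715·cos77.3° = 0.8167 m → τ = 256.9 N·m clockwise.
Painter: 86.4×9.8 = 846.7 N at 2.34 m → arm 0.5144 m → τ = 435.5 N·m clockwise.
Wall normal N acts horizontally at the top; its moment arm is the height L sinθ = 7.43·sin77.3° = 7.248 m, counterclockwise.
Balancing moments: N × 7.248 = 692.4, giving N = 95.5 N.

N_wall ≈ 95.5 N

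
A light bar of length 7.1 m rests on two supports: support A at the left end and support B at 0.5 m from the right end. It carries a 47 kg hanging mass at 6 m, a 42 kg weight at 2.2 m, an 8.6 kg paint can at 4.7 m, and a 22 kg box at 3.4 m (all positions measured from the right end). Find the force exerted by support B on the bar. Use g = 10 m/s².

Take moments about support A.
Hanging mass: 47 × 10 = 470 N down at 6 m → arm 1.1 m, τ = 470 × 1.1 = 517 N·m clockwise.
Weight: 42 × 10 = 420 N down at 2.2 m → arm 4.9 m, τ = 420 × 4.9 = 2058 N·m clockwise.
Paint can: 8.6 × 10 = 86 N down at 4.7 m → arm 2.4 m, τ = 86 × 2.4 = 206.4 N·m clockwise.
Box: 22 × 10 = 220 N down at 3.4 m → arm 3.7 m, τ = 220 × 3.7 = 814 N·m clockwise.
Net load moment about support A = 3595 N·m clockwise.
Reaction R at support B is upward at 0.5 m, arm 6.6 m → moment R × 6.6 counterclockwise.
Setting net torque to zero: R × 6.6 = 3595 → R = 545 N.

R_B ≈ 545 N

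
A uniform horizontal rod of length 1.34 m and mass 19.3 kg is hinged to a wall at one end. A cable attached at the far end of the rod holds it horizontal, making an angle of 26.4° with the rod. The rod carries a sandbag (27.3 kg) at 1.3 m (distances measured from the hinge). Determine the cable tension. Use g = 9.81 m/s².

Sum moments about the hinge (the unknown hinge reaction has zero arm there).
Beam weight: 19.3 × 9.81 = 189.3 N down at 0.67 m → arm 0.67 m, τ = 189.3 × 0.67 = 126.8 N·m clockwise.
Sandbag: 27.3 × 9.81 = 267.8 N down at 1.3 m → arm 1.3 m, τ = 267.8 × 1.3 = 348.1 N·m clockwise.
Total clockwise load moment = 474.9 N·m.
The cable tension T acts at 1.34 m; only its component perpendicular to the rod, T sinθ, produces torque. sin 26.4° = 0.4446.
Στ = 0 ⇒ T × 1.34 × 0.4446 = 474.9 ⇒ T = 474.9 / 0.5958 = 797 N.

T ≈ 797 N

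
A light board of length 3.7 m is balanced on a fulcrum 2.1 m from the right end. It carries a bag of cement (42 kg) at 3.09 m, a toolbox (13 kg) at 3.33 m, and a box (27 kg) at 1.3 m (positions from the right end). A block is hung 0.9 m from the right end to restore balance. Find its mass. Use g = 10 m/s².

Sum moments about the fulcrum (at 2.1 m from the right end) (the support reaction has zero arm there).
Bag of cement: 42 × 10 = 420 N down at 3.09 m → arm 0.99 m, τ = 420 × 0.99 = 415.8 N·m counterclockwise.
Toolbox: 13 × 10 = 130 N down at 3.33 m → arm 1.23 m, τ = 130 × 1.23 = 159.9 N·m counterclockwise.
Box: 27 × 10 = 270 N down at 1.3 m → arm 0.8 m, τ = 270 × 0.8 = 216 N·m clockwise.
Net moment of known loads = 359.7 N·m counterclockwise.
An unknown mass m at 0.9 m has arm 1.2 m; its moment is m·g·1.2 clockwise.
Balancing moments: m × 10 × 1.2 = 359.7, giving m = 359.7 / (10 × 1.2) = 30 kg.

m ≈ 30 kg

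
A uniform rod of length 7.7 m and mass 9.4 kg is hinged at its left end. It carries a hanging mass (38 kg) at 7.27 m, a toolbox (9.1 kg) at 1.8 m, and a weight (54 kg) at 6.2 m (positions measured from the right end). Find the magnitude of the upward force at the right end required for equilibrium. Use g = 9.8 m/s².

F ≈ 238 N

Sum moments about the left end (the unknown pivot reaction has zero arm there).
Beam weight: 9.4 × 9.8 = 92.12 N down at 3.85 m → arm 3.85 m, τ = 92.12 × 3.85 = 354.7 N·m clockwise.
Hanging mass: 38 × 9.8 = 372.4 N down at 7.27 m → arm 0.43 m, τ = 372.4 × 0.43 = 160.1 N·m clockwise.
Toolbox: 9.1 × 9.8 = 89.18 N down at 1.8 m → arm 5.9 m, τ = 89.18 × 5.9 = 526.2 N·m clockwise.
Weight: 54 × 9.8 = 529.2 N down at 6.2 m → arm 1.5 m, τ = 529.2 × 1.5 = 793.8 N·m clockwise.
Net moment of the loads = 1835 N·m clockwise.
The upward force F acts at the right end, arm 7.7 m, giving F × 7.7 counterclockwise.
Setting net torque to zero: F × 7.7 = 1835 → F = 1835 / 7.7 = 238 N.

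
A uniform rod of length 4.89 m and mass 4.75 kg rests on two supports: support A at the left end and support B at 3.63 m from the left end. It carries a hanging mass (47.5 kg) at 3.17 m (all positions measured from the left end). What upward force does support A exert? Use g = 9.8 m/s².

Choose support B as the axis so its reaction then has zero moment arm.
Beam weight: 4.75 × 9.8 = 46.55 N down at 2.445 m → arm 1.185 m, τ = 46.55 × 1.185 = 55.16 N·m counterclockwise.
Hanging mass: 47.5 × 9.8 = 465.5 N down at 3.17 m → arm 0.46 m, τ = 465.5 × 0.46 = 214.1 N·m counterclockwise.
Net load moment about support B = 269.3 N·m counterclockwise.
Reaction R at support A is upward at 0 m, arm 3.63 m → moment R × 3.63 clockwise.
Στ = 0 ⇒ R × 3.63 = 269.3 ⇒ R = 74.2 N.

R_A ≈ 74.2 N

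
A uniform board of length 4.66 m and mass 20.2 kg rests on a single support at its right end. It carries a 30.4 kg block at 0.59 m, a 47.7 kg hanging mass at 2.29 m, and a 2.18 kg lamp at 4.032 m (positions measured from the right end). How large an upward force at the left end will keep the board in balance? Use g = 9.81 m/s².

F ≈ 385 N

About the right end:
Beam weight: 20.2 × 9.81 = 198.2 N down at 2.33 m → arm 2.33 m, τ = 198.2 × 2.33 = 461.8 N·m counterclockwise.
Block: 30.4 × 9.81 = 298.2 N down at 0.59 m → arm 0.59 m, τ = 298.2 × 0.59 = 175.9 N·m counterclockwise.
Hanging mass: 47.7 × 9.81 = 467.9 N down at 2.29 m → arm 2.29 m, τ = 467.9 × 2.29 = 1071 N·m counterclockwise.
Lamp: 2.18 × 9.81 = 21.39 N down at 4.032 m → arm 4.032 m, τ = 21.39 × 4.032 = 86.24 N·m counterclockwise.
Net moment of the loads = 1795 N·m counterclockwise.
The upward force F acts at the left end, arm 4.66 m, giving F × 4.66 clockwise.
Balancing moments: F × 4.66 = 1795, giving F = 1795 / 4.66 = 385 N.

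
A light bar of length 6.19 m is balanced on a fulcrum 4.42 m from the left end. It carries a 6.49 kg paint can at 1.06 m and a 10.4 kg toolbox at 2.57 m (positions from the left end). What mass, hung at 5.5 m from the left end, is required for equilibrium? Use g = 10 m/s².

m ≈ 38 kg

Take moments about the fulcrum (at 4.42 m from the left end).
Paint can: 6.49 × 10 = 64.9 N down at 1.06 m → arm 3.36 m, τ = 64.9 × 3.36 = 218.1 N·m counterclockwise.
Toolbox: 10.4 × 10 = 104 N down at 2.57 m → arm 1.85 m, τ = 104 × 1.85 = 192.4 N·m counterclockwise.
Net moment of known loads = 410.5 N·m counterclockwise.
An unknown mass m at 5.5 m has arm 1.08 m; its moment is m·g·1.08 clockwise.
Setting net torque to zero: m × 10 × 1.08 = 410.5 → m = 410.5 / (10 × 1.08) = 38 kg.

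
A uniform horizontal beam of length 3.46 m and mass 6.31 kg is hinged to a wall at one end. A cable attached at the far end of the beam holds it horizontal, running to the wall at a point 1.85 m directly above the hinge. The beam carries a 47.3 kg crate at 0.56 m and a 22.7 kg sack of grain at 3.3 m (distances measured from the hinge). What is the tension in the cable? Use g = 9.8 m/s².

About the hinge:
Beam weight: 6.31 × 9.8 = 61.84 N down at 1.73 m → arm 1.73 m, τ = 61.84 × 1.73 = 107 N·m clockwise.
Crate: 47.3 × 9.8 = 463.5 N down at 0.56 m → arm 0.56 m, τ = 463.5 × 0.56 = 259.6 N·m clockwise.
Sack of grain: 22.7 × 9.8 = 222.5 N down at 3.3 m → arm 3.3 m, τ = 222.5 × 3.3 = 734.2 N·m clockwise.
Total clockwise load moment = 1101 N·m.
The cable tension T acts at 3.46 m; only its component perpendicular to the beam, T sinθ, produces torque. sinθ = h/√(h²+d²) = 1.85/√(1.85²+3.46²) = 0.4715.
Balancing moments: T × 3.46 × 0.4715 = 1101, giving T = 1101 / 1.631 = 675 N.

T ≈ 675 N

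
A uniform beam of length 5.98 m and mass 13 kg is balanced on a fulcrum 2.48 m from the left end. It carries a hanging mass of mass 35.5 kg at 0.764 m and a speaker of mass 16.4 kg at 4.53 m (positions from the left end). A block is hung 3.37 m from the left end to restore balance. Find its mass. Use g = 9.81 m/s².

About the fulcrum (at 2.48 m from the left end):
Beam weight: 13 × 9.81 = 127.5 N down at 2.99 m → arm 0.51 m, τ = 127.5 × 0.51 = 65.03 N·m clockwise.
Hanging mass: 35.5 × 9.81 = 348.3 N down at 0.764 m → arm 1.716 m, τ = 348.3 × 1.716 = 597.7 N·m counterclockwise.
Speaker: 16.4 × 9.81 = 160.9 N down at 4.53 m → arm 2.05 m, τ = 160.9 × 2.05 = 329.8 N·m clockwise.
Net moment of known loads = 202.9 N·m counterclockwise.
An unknown mass m at 3.37 m has arm 0.89 m; its moment is m·g·0.89 clockwise.
For rotational equilibrium, m × 9.81 × 0.89 = 202.9, so m = 202.9 / (9.81 × 0.89) = 23.2 kg.

m ≈ 23.2 kg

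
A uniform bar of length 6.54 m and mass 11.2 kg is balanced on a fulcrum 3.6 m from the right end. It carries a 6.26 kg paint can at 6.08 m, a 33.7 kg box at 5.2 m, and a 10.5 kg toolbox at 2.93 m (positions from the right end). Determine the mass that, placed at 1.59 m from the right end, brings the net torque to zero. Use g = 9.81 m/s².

Sum moments about the fulcrum (at 3.6 m from the right end) (the support reaction has zero arm there).
Beam weight: 11.2 × 9.81 = 109.9 N down at 3.27 m → arm 0.33 m, τ = 109.9 × 0.33 = 36.27 N·m clockwise.
Paint can: 6.26 × 9.81 = 61.41 N down at 6.08 m → arm 2.48 m, τ = 61.41 × 2.48 = 152.3 N·m counterclockwise.
Box: 33.7 × 9.81 = 330.6 N down at 5.2 m → arm 1.6 m, τ = 330.6 × 1.6 = 529 N·m counterclockwise.
Toolbox: 10.5 × 9.81 = 103 N down at 2.93 m → arm 0.67 m, τ = 103 × 0.67 = 69.01 N·m clockwise.
Net moment of known loads = 576 N·m counterclockwise.
An unknown mass m at 1.59 m has arm 2.01 m; its moment is m·g·2.01 clockwise.
For rotational equilibrium, m × 9.81 × 2.01 = 576, so m = 576 / (9.81 × 2.01) = 29.2 kg.

m ≈ 29.2 kg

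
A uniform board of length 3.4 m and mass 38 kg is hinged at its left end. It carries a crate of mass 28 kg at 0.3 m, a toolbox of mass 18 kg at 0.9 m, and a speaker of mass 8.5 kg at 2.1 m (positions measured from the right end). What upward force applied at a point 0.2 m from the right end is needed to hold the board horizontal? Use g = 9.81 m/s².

F ≈ 636 N

Take moments about the left end.
Beam weight: 38 × 9.81 = 372.8 N down at 1.7 m → arm 1.7 m, τ = 372.8 × 1.7 = 633.8 N·m clockwise.
Crate: 28 × 9.81 = 274.7 N down at 0.3 m → arm 3.1 m, τ = 274.7 × 3.1 = 851.6 N·m clockwise.
Toolbox: 18 × 9.81 = 176.6 N down at 0.9 m → arm 2.5 m, τ = 176.6 × 2.5 = 441.5 N·m clockwise.
Speaker: 8.5 × 9.81 = 83.39 N down at 2.1 m → arm 1.3 m, τ = 83.39 × 1.3 = 108.4 N·m clockwise.
Net moment of the loads = 2035 N·m clockwise.
The upward force F acts at a point 0.2 m from the right end, arm 3.2 m, giving F × 3.2 counterclockwise.
For rotational equilibrium, F × 3.2 = 2035, so F = 2035 / 3.2 = 636 N.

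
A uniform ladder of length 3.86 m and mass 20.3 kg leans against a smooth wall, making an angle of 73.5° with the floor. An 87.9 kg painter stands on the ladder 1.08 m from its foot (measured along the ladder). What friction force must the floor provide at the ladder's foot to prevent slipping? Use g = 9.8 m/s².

f ≈ 101 N

Choose the foot of the ladder as the axis so the floor normal and friction both act there and drop out.
Ladder weight 20.3×9.8 = 198.9 N acts at 1.93 m along the ladder; its horizontal arm is 1.93·cos73.5° = 0.5481 m → τ = 109 N·m clockwise.
Painter: 87.9×9.8 = 861.4 N at 1.08 m → arm 0.3067 m → τ = 264.2 N·m clockwise.
Wall normal N acts horizontally at the top; its moment arm is the height L sinθ = 3.86·sin73.5° = 3.701 m, counterclockwise.
For rotational equilibrium, N × 3.701 = 373.2, so N = 101 N.
ΣFx = 0: friction at the foot balances the wall's push, so f = N_wall = 101 N.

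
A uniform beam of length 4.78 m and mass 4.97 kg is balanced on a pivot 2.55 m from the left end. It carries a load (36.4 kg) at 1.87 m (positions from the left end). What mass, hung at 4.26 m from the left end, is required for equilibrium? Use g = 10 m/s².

m ≈ 14.9 kg

About the pivot (at 2.55 m from the left end):
Beam weight: 4.97 × 10 = 49.7 N down at 2.39 m → arm 0.16 m, τ = 49.7 × 0.16 = 7.952 N·m counterclockwise.
Load: 36.4 × 10 = 364 N down at 1.87 m → arm 0.68 m, τ = 364 × 0.68 = 247.5 N·m counterclockwise.
Net moment of known loads = 255.5 N·m counterclockwise.
An unknown mass m at 4.26 m has arm 1.71 m; its moment is m·g·1.71 clockwise.
Balancing moments: m × 10 × 1.71 = 255.5, giving m = 255.5 / (10 × 1.71) = 14.9 kg.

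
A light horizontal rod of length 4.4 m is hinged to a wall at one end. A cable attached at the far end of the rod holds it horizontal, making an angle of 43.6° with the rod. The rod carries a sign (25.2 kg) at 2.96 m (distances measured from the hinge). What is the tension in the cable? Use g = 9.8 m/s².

About the hinge:
Sign: 25.2 × 9.8 = 247 N down at 2.96 m → arm 2.96 m, τ = 247 × 2.96 = 731.1 N·m clockwise.
Total clockwise load moment = 731.1 N·m.
The cable tension T acts at 4.4 m; only its component perpendicular to the rod, T sinθ, produces torque. sin 43.6° = 0.6896.
Balancing moments: T × 4.4 × 0.6896 = 731.1, giving T = 731.1 / 3.034 = 241 N.

T ≈ 241 N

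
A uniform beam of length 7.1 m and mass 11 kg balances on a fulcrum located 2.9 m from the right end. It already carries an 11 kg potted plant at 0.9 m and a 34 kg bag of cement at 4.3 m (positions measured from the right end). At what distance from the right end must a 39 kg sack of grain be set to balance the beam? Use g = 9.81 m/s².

Sum moments about the fulcrum (at 2.9 m from the right end) (the support reaction has zero arm there).
Beam weight: 11 × 9.81 = 107.9 N down at 3.55 m → arm 0.65 m, τ = 107.9 × 0.65 = 70.14 N·m counterclockwise.
Potted plant: 11 × 9.81 = 107.9 N down at 0.9 m → arm 2 m, τ = 107.9 × 2 = 215.8 N·m clockwise.
Bag of cement: 34 × 9.81 = 333.5 N down at 4.3 m → arm 1.4 m, τ = 333.5 × 1.4 = 466.9 N·m counterclockwise.
Net moment of existing loads = 321.2 N·m counterclockwise.
The sack of grain weighs 39 × 9.81 = 382.6 N and must supply an equal clockwise moment, so its lever arm about the fulcrum is 321.2 / 382.6 = 0.84 m.
That puts it at 2.9 − 0.84 = 2.06 m from the right end.

x ≈ 2.06 m from the right end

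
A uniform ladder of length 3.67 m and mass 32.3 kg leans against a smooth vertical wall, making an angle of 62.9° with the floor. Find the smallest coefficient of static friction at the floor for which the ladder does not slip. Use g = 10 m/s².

μ_min ≈ 0.256

About the foot of the ladder:
Ladder weight 32.3×10 = 323 N acts at 1.835 m along the ladder; its horizontal arm is 1.835·cos62.9° = 0.8359 m → τ = 270 N·m clockwise.
Wall normal N acts horizontally at the top; its moment arm is the height L sinθ = 3.67·sin62.9° = 3.267 m, counterclockwise.
Balancing moments: N × 3.267 = 270, giving N = 82.64 N.
ΣFx = 0 ⇒ f = N_wall = 82.64 N. ΣFy = 0 ⇒ N_floor = 323 N.
μ_min = f / N_floor = 82.64 / 323 = 0.256.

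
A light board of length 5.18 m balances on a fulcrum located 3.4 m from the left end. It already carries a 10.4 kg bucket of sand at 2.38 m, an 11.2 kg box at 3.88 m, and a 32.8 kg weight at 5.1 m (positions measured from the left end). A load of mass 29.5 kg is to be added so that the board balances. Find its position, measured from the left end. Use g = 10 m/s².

Taking torques about the fulcrum (at 3.4 m from the left end):
Bucket of sand: 10.4 × 10 = 104 N down at 2.38 m → arm 1.02 m, τ = 104 × 1.02 = 106.1 N·m counterclockwise.
Box: 11.2 × 10 = 112 N down at 3.88 m → arm 0.48 m, τ = 112 × 0.48 = 53.76 N·m clockwise.
Weight: 32.8 × 10 = 328 N down at 5.1 m → arm 1.7 m, τ = 328 × 1.7 = 557.6 N·m clockwise.
Net moment of existing loads = 505.3 N·m clockwise.
The load weighs 29.5 × 10 = 295 N and must supply an equal counterclockwise moment, so its lever arm about the fulcrum is 505.3 / 295 = 1.71 m.
That puts it at 3.4 − 1.71 = 1.69 m from the left end.

x ≈ 1.69 m from the left end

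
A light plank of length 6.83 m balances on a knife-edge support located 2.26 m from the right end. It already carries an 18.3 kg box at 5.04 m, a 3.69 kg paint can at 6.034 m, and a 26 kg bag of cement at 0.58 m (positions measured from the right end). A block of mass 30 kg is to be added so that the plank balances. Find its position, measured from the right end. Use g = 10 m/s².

x ≈ 1.56 m from the right end

Choose the knife-edge support (at 2.26 m from the right end) as the axis so the support reaction has zero arm there.
Box: 18.3 × 10 = 183 N down at 5.04 m → arm 2.78 m, τ = 183 × 2.78 = 508.7 N·m counterclockwise.
Paint can: 3.69 × 10 = 36.9 N down at 6.034 m → arm 3.774 m, τ = 36.9 × 3.774 = 139.3 N·m counterclockwise.
Bag of cement: 26 × 10 = 260 N down at 0.58 m → arm 1.68 m, τ = 260 × 1.68 = 436.8 N·m clockwise.
Net moment of existing loads = 211.2 N·m counterclockwise.
The block weighs 30 × 10 = 300 N and must supply an equal clockwise moment, so its lever arm about the knife-edge support is 211.2 / 300 = 0.704 m.
That puts it at 2.26 − 0.704 = 1.56 m from the right end.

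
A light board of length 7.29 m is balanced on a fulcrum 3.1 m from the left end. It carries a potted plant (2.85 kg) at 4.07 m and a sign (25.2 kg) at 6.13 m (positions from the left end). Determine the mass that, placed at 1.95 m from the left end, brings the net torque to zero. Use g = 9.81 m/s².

Take moments about the fulcrum (at 3.1 m from the left end).
Potted plant: 2.85 × 9.81 = 27.96 N down at 4.07 m → arm 0.97 m, τ = 27.96 × 0.97 = 27.12 N·m clockwise.
Sign: 25.2 × 9.81 = 247.2 N down at 6.13 m → arm 3.03 m, τ = 247.2 × 3.03 = 749 N·m clockwise.
Net moment of known loads = 776.1 N·m clockwise.
An unknown mass m at 1.95 m has arm 1.15 m; its moment is m·g·1.15 counterclockwise.
Balancing moments: m × 9.81 × 1.15 = 776.1, giving m = 776.1 / (9.81 × 1.15) = 68.8 kg.

m ≈ 68.8 kg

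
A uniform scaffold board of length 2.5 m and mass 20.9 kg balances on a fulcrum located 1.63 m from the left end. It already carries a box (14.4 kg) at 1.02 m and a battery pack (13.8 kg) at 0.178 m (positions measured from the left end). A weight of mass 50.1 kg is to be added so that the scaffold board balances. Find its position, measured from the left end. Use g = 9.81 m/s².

Take moments about the fulcrum (at 1.63 m from the left end).
Beam weight: 20.9 × 9.81 = 205 N down at 1.25 m → arm 0.38 m, τ = 205 × 0.38 = 77.9 N·m counterclockwise.
Box: 14.4 × 9.81 = 141.3 N down at 1.02 m → arm 0.61 m, τ = 141.3 × 0.61 = 86.19 N·m counterclockwise.
Battery pack: 13.8 × 9.81 = 135.4 N down at 0.178 m → arm 1.452 m, τ = 135.4 × 1.452 = 196.6 N·m counterclockwise.
Net moment of existing loads = 360.7 N·m counterclockwise.
The weight weighs 50.1 × 9.81 = 491.5 N and must supply an equal clockwise moment, so its lever arm about the fulcrum is 360.7 / 491.5 = 0.734 m.
That puts it at 1.63 + 0.734 = 2.36 m from the left end.

x ≈ 2.36 m from the left end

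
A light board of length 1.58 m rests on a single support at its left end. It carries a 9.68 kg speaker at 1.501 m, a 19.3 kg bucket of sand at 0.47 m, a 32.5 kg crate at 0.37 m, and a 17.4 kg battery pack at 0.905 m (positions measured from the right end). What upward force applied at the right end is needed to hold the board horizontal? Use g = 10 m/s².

F ≈ 464 N

Take moments about the left end.
Speaker: 9.68 × 10 = 96.8 N down at 1.501 m → arm 0.0793 m, τ = 96.8 × 0.0793 = 7.676 N·m clockwise.
Bucket of sand: 19.3 × 10 = 193 N down at 0.47 m → arm 1.11 m, τ = 193 × 1.11 = 214.2 N·m clockwise.
Crate: 32.5 × 10 = 325 N down at 0.37 m → arm 1.21 m, τ = 325 × 1.21 = 393.2 N·m clockwise.
Battery pack: 17.4 × 10 = 174 N down at 0.905 m → arm 0.675 m, τ = 174 × 0.675 = 117.5 N·m clockwise.
Net moment of the loads = 732.6 N·m clockwise.
The upward force F acts at the right end, arm 1.58 m, giving F × 1.58 counterclockwise.
Setting net torque to zero: F × 1.58 = 732.6 → F = 732.6 / 1.58 = 464 N.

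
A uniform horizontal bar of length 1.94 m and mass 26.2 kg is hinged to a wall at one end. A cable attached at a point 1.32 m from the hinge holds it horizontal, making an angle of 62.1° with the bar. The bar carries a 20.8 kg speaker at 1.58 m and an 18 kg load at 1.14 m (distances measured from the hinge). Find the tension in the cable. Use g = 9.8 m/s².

Taking torques about the hinge:
Beam weight: 26.2 × 9.8 = 256.8 N down at 0.97 m → arm 0.97 m, τ = 256.8 × 0.97 = 249.1 N·m clockwise.
Speaker: 20.8 × 9.8 = 203.8 N down at 1.58 m → arm 1.58 m, τ = 203.8 × 1.58 = 322 N·m clockwise.
Load: 18 × 9.8 = 176.4 N down at 1.14 m → arm 1.14 m, τ = 176.4 × 1.14 = 201.1 N·m clockwise.
Total clockwise load moment = 772.2 N·m.
The cable tension T acts at 1.32 m; only its component perpendicular to the bar, T sinθ, produces torque. sin 62.1° = 0.8838.
Setting net torque to zero: T × 1.32 × 0.8838 = 772.2 → T = 772.2 / 1.167 = 662 N.

T ≈ 662 N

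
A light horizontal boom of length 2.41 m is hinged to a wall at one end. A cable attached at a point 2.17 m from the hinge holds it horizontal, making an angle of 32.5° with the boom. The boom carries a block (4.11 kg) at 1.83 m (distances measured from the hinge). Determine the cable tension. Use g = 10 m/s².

T ≈ 64.5 N

About the hinge:
Block: 4.11 × 10 = 41.1 N down at 1.83 m → arm 1.83 m, τ = 41.1 × 1.83 = 75.21 N·m clockwise.
Total clockwise load moment = 75.21 N·m.
The cable tension T acts at 2.17 m; only its component perpendicular to the boom, T sinθ, produces torque. sin 32.5° = 0.5373.
For rotational equilibrium, T × 2.17 × 0.5373 = 75.21, so T = 75.21 / 1.166 = 64.5 N.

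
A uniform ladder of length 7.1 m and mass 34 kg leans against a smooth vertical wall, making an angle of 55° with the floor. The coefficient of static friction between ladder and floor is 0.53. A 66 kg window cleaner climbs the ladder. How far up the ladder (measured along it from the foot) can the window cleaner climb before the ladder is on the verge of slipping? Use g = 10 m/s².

d ≈ 6.31 m

Taking torques about the foot of the ladder:
Ladder weight 34×10 = 340 N acts at 3.55 m along the ladder; its horizontal arm is 3.55·cos55° = 2.036 m → τ = 692.2 N·m clockwise.
Window cleaner weight 66×10 = 660 N at distance d → arm d·cos55° → τ = 660·d·0.5736 clockwise.
Wall normal N at the top has arm L sinθ = 5.816 m counterclockwise, so Στ = 0 gives N·5.816 = 692.2 + 378.6·d.
ΣFy = 0 ⇒ N_floor = 1000 N, so the maximum friction is μ_s·N_floor = 0.53×1000 = 530 N. ΣFx = 0 ⇒ N_wall = f, so at the slipping point N = 530 N.
Substituting: 530×5.816 = 692.2 + 378.6·d ⇒ d = (3082 − 692.2) / 378.6 = 6.31 m.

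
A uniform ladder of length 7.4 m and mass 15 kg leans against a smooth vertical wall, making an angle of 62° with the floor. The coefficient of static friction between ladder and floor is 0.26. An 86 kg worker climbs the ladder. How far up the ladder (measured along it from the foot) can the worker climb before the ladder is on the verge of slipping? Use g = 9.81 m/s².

Sum moments about the foot of the ladder (the floor normal and friction both act there and drop out).
Ladder weight 15×9.81 = 147.2 N acts at 3.7 m along the ladder; its horizontal arm is 3.7·cos62° = 1.737 m → τ = 255.7 N·m clockwise.
Worker weight 86×9.81 = 843.7 N at distance d → arm d·cos62° → τ = 843.7·d·0.4695 clockwise.
Wall normal N at the top has arm L sinθ = 6.534 m counterclockwise, so Στ = 0 gives N·6.534 = 255.7 + 396.1·d.
ΣFy = 0 ⇒ N_floor = 990.9 N, so the maximum friction is μ_s·N_floor = 0.26×990.9 = 257.6 N. ΣFx = 0 ⇒ N_wall = f, so at the slipping point N = 257.6 N.
Substituting: 257.6×6.534 = 255.7 + 396.1·d ⇒ d = (1683 − 255.7) / 396.1 = 3.6 m.

d ≈ 3.6 m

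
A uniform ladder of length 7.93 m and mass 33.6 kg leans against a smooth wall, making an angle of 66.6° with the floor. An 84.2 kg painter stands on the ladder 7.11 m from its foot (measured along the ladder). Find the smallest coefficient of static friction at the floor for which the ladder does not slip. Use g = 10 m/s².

Take moments about the foot of the ladder.
Ladder weight 33.6×10 = 336 N acts at 3.965 m along the ladder; its horizontal arm is 3.965·cos66.6° = 1.575 m → τ = 529.2 N·m clockwise.
Painter: 84.2×10 = 842 N at 7.11 m → arm 2.824 m → τ = 2378 N·m clockwise.
Wall normal N acts horizontally at the top; its moment arm is the height L sinθ = 7.93·sin66.6° = 7.278 m, counterclockwise.
Setting net torque to zero: N × 7.278 = 2907 → N = 399.4 N.
ΣFx = 0 ⇒ f = N_wall = 399.4 N. ΣFy = 0 ⇒ N_floor = 1178 N.
μ_min = f / N_floor = 399.4 / 1178 = 0.339.

μ_min ≈ 0.339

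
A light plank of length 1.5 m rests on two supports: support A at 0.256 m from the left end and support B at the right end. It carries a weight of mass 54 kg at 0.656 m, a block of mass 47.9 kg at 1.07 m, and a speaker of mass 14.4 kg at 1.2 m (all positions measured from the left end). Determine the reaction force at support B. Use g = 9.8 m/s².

R_B ≈ 584 N

Taking torques about support A:
Weight: 54 × 9.8 = 529.2 N down at 0.656 m → arm 0.4 m, τ = 529.2 × 0.4 = 211.7 N·m clockwise.
Block: 47.9 × 9.8 = 469.4 N down at 1.07 m → arm 0.814 m, τ = 469.4 × 0.814 = 382.1 N·m clockwise.
Speaker: 14.4 × 9.8 = 141.1 N down at 1.2 m → arm 0.944 m, τ = 141.1 × 0.944 = 133.2 N·m clockwise.
Net load moment about support A = 727 N·m clockwise.
Reaction R at support B is upward at 1.5 m, arm 1.244 m → moment R × 1.244 counterclockwise.
Στ = 0 ⇒ R × 1.244 = 727 ⇒ R = 584 N.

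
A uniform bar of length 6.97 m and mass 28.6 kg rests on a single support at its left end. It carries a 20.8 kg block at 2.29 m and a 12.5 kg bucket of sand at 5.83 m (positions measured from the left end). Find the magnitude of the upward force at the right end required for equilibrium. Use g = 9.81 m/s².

F ≈ 310 N

Taking torques about the left end:
Beam weight: 28.6 × 9.81 = 280.6 N down at 3.485 m → arm 3.485 m, τ = 280.6 × 3.485 = 977.9 N·m clockwise.
Block: 20.8 × 9.81 = 204 N down at 2.29 m → arm 2.29 m, τ = 204 × 2.29 = 467.2 N·m clockwise.
Bucket of sand: 12.5 × 9.81 = 122.6 N down at 5.83 m → arm 5.83 m, τ = 122.6 × 5.83 = 714.8 N·m clockwise.
Net moment of the loads = 2160 N·m clockwise.
The upward force F acts at the right end, arm 6.97 m, giving F × 6.97 counterclockwise.
Balancing moments: F × 6.97 = 2160, giving F = 2160 / 6.97 = 310 N.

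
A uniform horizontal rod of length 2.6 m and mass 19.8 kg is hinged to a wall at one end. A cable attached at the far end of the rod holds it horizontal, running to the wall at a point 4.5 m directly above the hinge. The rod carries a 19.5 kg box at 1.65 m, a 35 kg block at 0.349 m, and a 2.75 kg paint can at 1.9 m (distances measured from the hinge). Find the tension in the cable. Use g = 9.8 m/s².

T ≈ 328 N

Take moments about the hinge.
Beam weight: 19.8 × 9.8 = 194 N down at 1.3 m → arm 1.3 m, τ = 194 × 1.3 = 252.2 N·m clockwise.
Box: 19.5 × 9.8 = 191.1 N down at 1.65 m → arm 1.65 m, τ = 191.1 × 1.65 = 315.3 N·m clockwise.
Block: 35 × 9.8 = 343 N down at 0.349 m → arm 0.349 m, τ = 343 × 0.349 = 119.7 N·m clockwise.
Paint can: 2.75 × 9.8 = 26.95 N down at 1.9 m → arm 1.9 m, τ = 26.95 × 1.9 = 51.2 N·m clockwise.
Total clockwise load moment = 738.4 N·m.
The cable tension T acts at 2.6 m; only its component perpendicular to the rod, T sinθ, produces torque. sinθ = h/√(h²+d²) = 4.5/√(4.5²+2.6²) = 0.8659.
Στ = 0 ⇒ T × 2.6 × 0.8659 = 738.4 ⇒ T = 738.4 / 2.251 = 328 N.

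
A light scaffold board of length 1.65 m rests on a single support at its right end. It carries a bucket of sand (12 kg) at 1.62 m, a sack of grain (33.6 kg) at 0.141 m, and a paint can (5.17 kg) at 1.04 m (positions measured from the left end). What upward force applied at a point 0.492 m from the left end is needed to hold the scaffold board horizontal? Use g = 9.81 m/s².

About the right end:
Bucket of sand: 12 × 9.81 = 117.7 N down at 1.62 m → arm 0.03 m, τ = 117.7 × 0.03 = 3.531 N·m counterclockwise.
Sack of grain: 33.6 × 9.81 = 329.6 N down at 0.141 m → arm 1.509 m, τ = 329.6 × 1.509 = 497.4 N·m counterclockwise.
Paint can: 5.17 × 9.81 = 50.72 N down at 1.04 m → arm 0.61 m, τ = 50.72 × 0.61 = 30.94 N·m counterclockwise.
Net moment of the loads = 531.9 N·m counterclockwise.
The upward force F acts at a point 0.492 m from the left end, arm 1.158 m, giving F × 1.158 clockwise.
Balancing moments: F × 1.158 = 531.9, giving F = 531.9 / 1.158 = 459 N.

F ≈ 459 N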